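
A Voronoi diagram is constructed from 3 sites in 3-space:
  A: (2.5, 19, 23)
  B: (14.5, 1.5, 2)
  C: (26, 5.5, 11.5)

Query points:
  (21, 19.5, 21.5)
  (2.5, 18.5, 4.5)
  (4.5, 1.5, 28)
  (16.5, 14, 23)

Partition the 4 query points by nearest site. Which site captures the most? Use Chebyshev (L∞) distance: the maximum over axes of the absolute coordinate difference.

(21, 19.5, 21.5) — d to each: A:18.5, B:19.5, C:14 → nearest is C
(2.5, 18.5, 4.5) — d to each: A:18.5, B:17, C:23.5 → nearest is B
(4.5, 1.5, 28) — d to each: A:17.5, B:26, C:21.5 → nearest is A
(16.5, 14, 23) — d to each: A:14, B:21, C:11.5 → nearest is C
Tally — A:1, B:1, C:2. C captures the most (2).

C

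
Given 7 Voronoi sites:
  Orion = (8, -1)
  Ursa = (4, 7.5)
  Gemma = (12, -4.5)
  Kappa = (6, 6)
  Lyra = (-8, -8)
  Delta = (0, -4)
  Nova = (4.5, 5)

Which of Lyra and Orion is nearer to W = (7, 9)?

Compare squared distances:
d²(W, Lyra) = (7−(-8))² + (9−(-8))² = 225 + 289 = 514
d²(W, Orion) = (7−8)² + (9−(-1))² = 1 + 100 = 101
514 > 101, so Orion is closer.

Orion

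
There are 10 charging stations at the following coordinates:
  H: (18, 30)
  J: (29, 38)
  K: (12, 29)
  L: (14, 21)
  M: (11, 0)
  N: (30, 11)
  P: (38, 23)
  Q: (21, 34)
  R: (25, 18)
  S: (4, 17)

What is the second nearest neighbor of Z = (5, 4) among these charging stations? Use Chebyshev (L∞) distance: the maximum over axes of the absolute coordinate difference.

d(Z,H) = max(13, 26) = 26
d(Z,J) = max(24, 34) = 34
d(Z,K) = max(7, 25) = 25
d(Z,L) = max(9, 17) = 17
d(Z,M) = max(6, 4) = 6
d(Z,N) = max(25, 7) = 25
d(Z,P) = max(33, 19) = 33
d(Z,Q) = max(16, 30) = 30
d(Z,R) = max(20, 14) = 20
d(Z,S) = max(1, 13) = 13
Sorted ascending: M, S, L, … — the second-nearest is S.

S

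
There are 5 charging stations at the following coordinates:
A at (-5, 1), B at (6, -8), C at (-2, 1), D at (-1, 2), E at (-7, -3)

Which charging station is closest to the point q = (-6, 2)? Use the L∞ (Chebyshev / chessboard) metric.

d(q,A) = max(1, 1) = 1
d(q,B) = max(12, 10) = 12
d(q,C) = max(4, 1) = 4
d(q,D) = max(5, 0) = 5
d(q,E) = max(1, 5) = 5
Minimum is at A.

A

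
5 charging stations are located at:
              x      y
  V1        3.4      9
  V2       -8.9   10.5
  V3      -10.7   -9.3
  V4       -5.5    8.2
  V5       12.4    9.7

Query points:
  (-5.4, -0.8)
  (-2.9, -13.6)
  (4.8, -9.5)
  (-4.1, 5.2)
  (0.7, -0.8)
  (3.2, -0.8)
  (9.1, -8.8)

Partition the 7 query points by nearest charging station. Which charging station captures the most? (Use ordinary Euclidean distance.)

(-5.4, -0.8) — d² to each: V1:173.48, V2:139.94, V3:100.34, V4:81.01, V5:427.09 → nearest is V4
(-2.9, -13.6) — d² to each: V1:550.45, V2:616.81, V3:79.33, V4:482, V5:776.98 → nearest is V3
(4.8, -9.5) — d² to each: V1:344.21, V2:587.69, V3:240.29, V4:419.38, V5:426.4 → nearest is V3
(-4.1, 5.2) — d² to each: V1:70.69, V2:51.13, V3:253.81, V4:10.96, V5:292.5 → nearest is V4
(0.7, -0.8) — d² to each: V1:103.33, V2:219.85, V3:202.21, V4:119.44, V5:247.14 → nearest is V1
(3.2, -0.8) — d² to each: V1:96.08, V2:274.1, V3:265.46, V4:156.69, V5:194.89 → nearest is V1
(9.1, -8.8) — d² to each: V1:349.33, V2:696.49, V3:392.29, V4:502.16, V5:353.14 → nearest is V1
Tally — V1:3, V3:2, V4:2. V1 captures the most (3).

V1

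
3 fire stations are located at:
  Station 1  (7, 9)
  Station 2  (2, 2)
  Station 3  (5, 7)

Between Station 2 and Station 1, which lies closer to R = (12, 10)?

Station 1

Compare squared distances:
d²(R, Station 2) = (12−2)² + (10−2)² = 100 + 64 = 164
d²(R, Station 1) = (12−7)² + (10−9)² = 25 + 1 = 26
164 > 26, so Station 1 is closer.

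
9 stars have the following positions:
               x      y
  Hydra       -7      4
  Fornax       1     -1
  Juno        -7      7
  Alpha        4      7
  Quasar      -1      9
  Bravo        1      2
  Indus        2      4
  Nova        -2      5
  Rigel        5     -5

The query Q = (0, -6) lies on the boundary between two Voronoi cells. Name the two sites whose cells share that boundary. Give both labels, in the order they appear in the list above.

Fornax and Rigel

Squared distances from Q to each site:
d²(Q, Hydra) = (0−(-7))² + (-6−4)² = 49 + 100 = 149
d²(Q, Fornax) = (0−1)² + (-6−(-1))² = 1 + 25 = 26
d²(Q, Juno) = (0−(-7))² + (-6−7)² = 49 + 169 = 218
d²(Q, Alpha) = (0−4)² + (-6−7)² = 16 + 169 = 185
d²(Q, Quasar) = (0−(-1))² + (-6−9)² = 1 + 225 = 226
d²(Q, Bravo) = (0−1)² + (-6−2)² = 1 + 64 = 65
d²(Q, Indus) = (0−2)² + (-6−4)² = 4 + 100 = 104
d²(Q, Nova) = (0−(-2))² + (-6−5)² = 4 + 121 = 125
d²(Q, Rigel) = (0−5)² + (-6−(-5))² = 25 + 1 = 26
Q is equidistant from Fornax and Rigel (both at squared distance 26), and every other site is strictly farther — so Q lies on the Fornax–Rigel Voronoi edge.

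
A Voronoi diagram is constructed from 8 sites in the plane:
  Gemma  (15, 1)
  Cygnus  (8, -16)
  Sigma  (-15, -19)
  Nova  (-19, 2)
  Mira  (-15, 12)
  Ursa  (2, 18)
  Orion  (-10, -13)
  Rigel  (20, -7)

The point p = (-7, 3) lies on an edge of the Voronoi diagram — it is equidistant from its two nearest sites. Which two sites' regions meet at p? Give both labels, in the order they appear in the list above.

Squared distances from p to each site:
d²(p, Gemma) = 484 + 4 = 488
d²(p, Cygnus) = 225 + 361 = 586
d²(p, Sigma) = 64 + 484 = 548
d²(p, Nova) = 144 + 1 = 145
d²(p, Mira) = 64 + 81 = 145
d²(p, Ursa) = 81 + 225 = 306
d²(p, Orion) = 9 + 256 = 265
d²(p, Rigel) = 729 + 100 = 829
p is equidistant from Nova and Mira (both at squared distance 145), and every other site is strictly farther — so p lies on the Nova–Mira Voronoi edge.

Nova and Mira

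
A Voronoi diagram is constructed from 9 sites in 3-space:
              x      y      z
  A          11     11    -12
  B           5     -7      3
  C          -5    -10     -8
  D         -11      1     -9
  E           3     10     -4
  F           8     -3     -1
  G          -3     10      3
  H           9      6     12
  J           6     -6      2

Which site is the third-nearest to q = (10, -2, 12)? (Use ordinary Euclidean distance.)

Compare squared distances (the ordering matches that of the actual distances):
|qA|² = 1 + 169 + 576 = 746
|qB|² = 25 + 25 + 81 = 131
|qC|² = 225 + 64 + 400 = 689
|qD|² = 441 + 9 + 441 = 891
|qE|² = 49 + 144 + 256 = 449
|qF|² = 4 + 1 + 169 = 174
|qG|² = 169 + 144 + 81 = 394
|qH|² = 1 + 64 + 0 = 65
|qJ|² = 16 + 16 + 100 = 132
Sorted ascending: H, B, J, F, … — the third-nearest is J.

J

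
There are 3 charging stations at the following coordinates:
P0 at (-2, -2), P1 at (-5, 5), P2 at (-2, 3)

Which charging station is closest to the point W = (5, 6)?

P2

Squared Euclidean distances:
|WP0|² = (5−(-2))² + (6−(-2))² = 49 + 64 = 113
|WP1|² = (5−(-5))² + (6−5)² = 100 + 1 = 101
|WP2|² = (5−(-2))² + (6−3)² = 49 + 9 = 58
P2 is nearest.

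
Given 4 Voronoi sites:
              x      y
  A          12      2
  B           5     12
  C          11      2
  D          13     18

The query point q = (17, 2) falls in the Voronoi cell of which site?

A

Compare squared distances (the ordering matches that of the actual distances):
|qA|² = (17−12)² + (2−2)² = 25 + 0 = 25
|qB|² = (17−5)² + (2−12)² = 144 + 100 = 244
|qC|² = (17−11)² + (2−2)² = 36 + 0 = 36
|qD|² = (17−13)² + (2−18)² = 16 + 256 = 272
A is nearest.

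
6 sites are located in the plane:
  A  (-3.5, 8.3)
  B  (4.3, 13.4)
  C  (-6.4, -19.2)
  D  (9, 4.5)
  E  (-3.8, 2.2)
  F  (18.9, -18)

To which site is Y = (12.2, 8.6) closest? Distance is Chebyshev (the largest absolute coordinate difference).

D

d(Y,A) = max(15.7, 0.3) = 15.7
d(Y,B) = max(7.9, 4.8) = 7.9
d(Y,C) = max(18.6, 27.8) = 27.8
d(Y,D) = max(3.2, 4.1) = 4.1
d(Y,E) = max(16, 6.4) = 16
d(Y,F) = max(6.7, 26.6) = 26.6
D is nearest.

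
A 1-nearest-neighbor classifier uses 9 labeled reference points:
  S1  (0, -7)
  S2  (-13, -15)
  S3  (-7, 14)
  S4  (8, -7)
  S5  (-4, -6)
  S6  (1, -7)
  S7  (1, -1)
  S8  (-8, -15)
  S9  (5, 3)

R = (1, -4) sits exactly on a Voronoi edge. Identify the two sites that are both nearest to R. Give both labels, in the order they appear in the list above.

Squared distances from R to each site:
|RS1|² = 1 + 9 = 10
|RS2|² = 196 + 121 = 317
|RS3|² = 64 + 324 = 388
|RS4|² = 49 + 9 = 58
|RS5|² = 25 + 4 = 29
|RS6|² = 0 + 9 = 9
|RS7|² = 0 + 9 = 9
|RS8|² = 81 + 121 = 202
|RS9|² = 16 + 49 = 65
R is equidistant from S6 and S7 (both at squared distance 9), and every other site is strictly farther — so R lies on the S6–S7 Voronoi edge.

S6 and S7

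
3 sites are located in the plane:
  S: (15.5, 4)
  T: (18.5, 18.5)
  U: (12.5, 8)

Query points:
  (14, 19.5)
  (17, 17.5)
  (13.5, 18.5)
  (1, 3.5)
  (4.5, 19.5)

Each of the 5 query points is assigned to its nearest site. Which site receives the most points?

T

(14, 19.5) — d² to each: S:242.5, T:21.25, U:134.5 → nearest is T
(17, 17.5) — d² to each: S:184.5, T:3.25, U:110.5 → nearest is T
(13.5, 18.5) — d² to each: S:214.25, T:25, U:111.25 → nearest is T
(1, 3.5) — d² to each: S:210.5, T:531.25, U:152.5 → nearest is U
(4.5, 19.5) — d² to each: S:361.25, T:197, U:196.25 → nearest is U
Tally — T:3, U:2. T captures the most (3).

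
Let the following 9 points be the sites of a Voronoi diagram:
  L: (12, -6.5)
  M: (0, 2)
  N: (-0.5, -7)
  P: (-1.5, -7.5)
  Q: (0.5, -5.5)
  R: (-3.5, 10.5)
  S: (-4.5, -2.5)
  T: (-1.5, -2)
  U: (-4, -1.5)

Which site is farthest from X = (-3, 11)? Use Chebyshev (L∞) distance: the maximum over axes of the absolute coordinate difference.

d(X,L) = max(15, 17.5) = 17.5
d(X,M) = max(3, 9) = 9
d(X,N) = max(2.5, 18) = 18
d(X,P) = max(1.5, 18.5) = 18.5
d(X,Q) = max(3.5, 16.5) = 16.5
d(X,R) = max(0.5, 0.5) = 0.5
d(X,S) = max(1.5, 13.5) = 13.5
d(X,T) = max(1.5, 13) = 13
d(X,U) = max(1, 12.5) = 12.5
The largest is to P.

P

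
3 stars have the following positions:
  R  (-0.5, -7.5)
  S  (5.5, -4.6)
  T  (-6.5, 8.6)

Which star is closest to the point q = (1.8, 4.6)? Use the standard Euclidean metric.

T

Squared Euclidean distances:
|qR|² = (1.8−(-0.5))² + (4.6−(-7.5))² = 5.29 + 146.41 = 151.7
|qS|² = (1.8−5.5)² + (4.6−(-4.6))² = 13.69 + 84.64 = 98.33
|qT|² = (1.8−(-6.5))² + (4.6−8.6)² = 68.89 + 16 = 84.89
Minimum is at T.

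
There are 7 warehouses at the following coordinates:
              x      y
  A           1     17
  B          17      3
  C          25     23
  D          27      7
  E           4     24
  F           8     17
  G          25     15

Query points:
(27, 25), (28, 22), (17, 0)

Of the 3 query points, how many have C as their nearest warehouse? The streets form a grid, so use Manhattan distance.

(27, 25) — d to each: A:34, B:32, C:4, D:18, E:24, F:27, G:12 → nearest is C
(28, 22) — d to each: A:32, B:30, C:4, D:16, E:26, F:25, G:10 → nearest is C
(17, 0) — d to each: A:33, B:3, C:31, D:17, E:37, F:26, G:23 → nearest is B
2 of the 3 points have C as nearest.

2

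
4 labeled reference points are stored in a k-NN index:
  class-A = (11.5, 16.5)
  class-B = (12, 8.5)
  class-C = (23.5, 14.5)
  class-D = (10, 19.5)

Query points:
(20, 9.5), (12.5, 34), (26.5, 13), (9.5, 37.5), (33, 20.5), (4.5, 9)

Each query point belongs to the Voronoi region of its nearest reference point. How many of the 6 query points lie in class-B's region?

(20, 9.5) — d² to each: class-A:121.25, class-B:65, class-C:37.25, class-D:200 → nearest is class-C
(12.5, 34) — d² to each: class-A:307.25, class-B:650.5, class-C:501.25, class-D:216.5 → nearest is class-D
(26.5, 13) — d² to each: class-A:237.25, class-B:230.5, class-C:11.25, class-D:314.5 → nearest is class-C
(9.5, 37.5) — d² to each: class-A:445, class-B:847.25, class-C:725, class-D:324.25 → nearest is class-D
(33, 20.5) — d² to each: class-A:478.25, class-B:585, class-C:126.25, class-D:530 → nearest is class-C
(4.5, 9) — d² to each: class-A:105.25, class-B:56.5, class-C:391.25, class-D:140.5 → nearest is class-B
1 of the 6 points has class-B as nearest.

1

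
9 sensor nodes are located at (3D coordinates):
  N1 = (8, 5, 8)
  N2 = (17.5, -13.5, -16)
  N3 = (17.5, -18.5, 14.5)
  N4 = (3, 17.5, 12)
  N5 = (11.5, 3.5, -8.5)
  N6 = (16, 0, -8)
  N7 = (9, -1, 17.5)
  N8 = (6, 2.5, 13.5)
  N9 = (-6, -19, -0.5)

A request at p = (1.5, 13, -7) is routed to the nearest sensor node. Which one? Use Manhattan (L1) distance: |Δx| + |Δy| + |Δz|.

d(p,N1) = |1.5−8| + |13−5| + |-7−8| = 6.5 + 8 + 15 = 29.5
d(p,N2) = |1.5−17.5| + |13−(-13.5)| + |-7−(-16)| = 16 + 26.5 + 9 = 51.5
d(p,N3) = |1.5−17.5| + |13−(-18.5)| + |-7−14.5| = 16 + 31.5 + 21.5 = 69
d(p,N4) = |1.5−3| + |13−17.5| + |-7−12| = 1.5 + 4.5 + 19 = 25
d(p,N5) = |1.5−11.5| + |13−3.5| + |-7−(-8.5)| = 10 + 9.5 + 1.5 = 21
d(p,N6) = |1.5−16| + |13−0| + |-7−(-8)| = 14.5 + 13 + 1 = 28.5
d(p,N7) = |1.5−9| + |13−(-1)| + |-7−17.5| = 7.5 + 14 + 24.5 = 46
d(p,N8) = |1.5−6| + |13−2.5| + |-7−13.5| = 4.5 + 10.5 + 20.5 = 35.5
d(p,N9) = |1.5−(-6)| + |13−(-19)| + |-7−(-0.5)| = 7.5 + 32 + 6.5 = 46
N5 is nearest.

N5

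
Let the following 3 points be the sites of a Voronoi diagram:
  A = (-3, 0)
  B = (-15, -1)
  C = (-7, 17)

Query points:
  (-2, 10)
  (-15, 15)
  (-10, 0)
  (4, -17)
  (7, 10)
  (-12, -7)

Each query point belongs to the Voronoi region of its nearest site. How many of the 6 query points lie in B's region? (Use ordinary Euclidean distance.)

2

(-2, 10) — d² to each: A:101, B:290, C:74 → nearest is C
(-15, 15) — d² to each: A:369, B:256, C:68 → nearest is C
(-10, 0) — d² to each: A:49, B:26, C:298 → nearest is B
(4, -17) — d² to each: A:338, B:617, C:1277 → nearest is A
(7, 10) — d² to each: A:200, B:605, C:245 → nearest is A
(-12, -7) — d² to each: A:130, B:45, C:601 → nearest is B
2 of the 6 points have B as nearest.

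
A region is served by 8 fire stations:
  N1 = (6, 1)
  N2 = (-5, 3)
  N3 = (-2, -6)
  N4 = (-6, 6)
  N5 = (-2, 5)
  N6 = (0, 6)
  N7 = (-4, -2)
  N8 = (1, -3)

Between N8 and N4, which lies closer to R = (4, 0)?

N8

Compare squared distances:
|RN8|² = (4−1)² + (0−(-3))² = 9 + 9 = 18
|RN4|² = (4−(-6))² + (0−6)² = 100 + 36 = 136
18 < 136, so N8 is closer.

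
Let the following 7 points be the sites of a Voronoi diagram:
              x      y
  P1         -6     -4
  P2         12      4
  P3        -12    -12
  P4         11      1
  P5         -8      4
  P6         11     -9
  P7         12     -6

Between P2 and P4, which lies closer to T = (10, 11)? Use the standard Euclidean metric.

P2

Compare squared distances:
|TP2|² = (10−12)² + (11−4)² = 4 + 49 = 53
|TP4|² = (10−11)² + (11−1)² = 1 + 100 = 101
53 < 101, so P2 is closer.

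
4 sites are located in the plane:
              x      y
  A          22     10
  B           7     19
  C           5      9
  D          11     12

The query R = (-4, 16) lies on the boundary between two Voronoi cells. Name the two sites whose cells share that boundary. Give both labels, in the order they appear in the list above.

Squared distances from R to each site:
|RA|² = (-4−22)² + (16−10)² = 676 + 36 = 712
|RB|² = (-4−7)² + (16−19)² = 121 + 9 = 130
|RC|² = (-4−5)² + (16−9)² = 81 + 49 = 130
|RD|² = (-4−11)² + (16−12)² = 225 + 16 = 241
R is equidistant from B and C (both at squared distance 130), and every other site is strictly farther — so R lies on the B–C Voronoi edge.

B and C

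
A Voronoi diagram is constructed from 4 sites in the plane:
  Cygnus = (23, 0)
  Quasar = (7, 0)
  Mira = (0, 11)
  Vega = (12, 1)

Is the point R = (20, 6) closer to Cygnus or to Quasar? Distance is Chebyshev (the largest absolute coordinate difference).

d(R, Cygnus) = max(3, 6) = 6
d(R, Quasar) = max(13, 6) = 13
6 < 13, so Cygnus is closer.

Cygnus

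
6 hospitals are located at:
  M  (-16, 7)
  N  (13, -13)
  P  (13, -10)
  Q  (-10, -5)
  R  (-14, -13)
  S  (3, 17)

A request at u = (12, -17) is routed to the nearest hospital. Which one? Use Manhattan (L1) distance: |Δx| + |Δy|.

d(u,M) = |12−(-16)| + |-17−7| = 28 + 24 = 52
d(u,N) = |12−13| + |-17−(-13)| = 1 + 4 = 5
d(u,P) = |12−13| + |-17−(-10)| = 1 + 7 = 8
d(u,Q) = |12−(-10)| + |-17−(-5)| = 22 + 12 = 34
d(u,R) = |12−(-14)| + |-17−(-13)| = 26 + 4 = 30
d(u,S) = |12−3| + |-17−17| = 9 + 34 = 43
Minimum is at N.

N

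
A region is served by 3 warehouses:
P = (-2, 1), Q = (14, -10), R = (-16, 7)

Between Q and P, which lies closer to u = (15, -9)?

Compare squared distances:
|uQ|² = (15−14)² + (-9−(-10))² = 1 + 1 = 2
|uP|² = (15−(-2))² + (-9−1)² = 289 + 100 = 389
2 < 389, so Q is closer.

Q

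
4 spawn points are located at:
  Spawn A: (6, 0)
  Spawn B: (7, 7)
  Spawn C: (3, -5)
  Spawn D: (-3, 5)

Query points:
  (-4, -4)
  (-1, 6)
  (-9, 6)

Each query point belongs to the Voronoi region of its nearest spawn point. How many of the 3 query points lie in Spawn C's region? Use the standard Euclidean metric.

1

(-4, -4) — d² to each: Spawn A:116, Spawn B:242, Spawn C:50, Spawn D:82 → nearest is Spawn C
(-1, 6) — d² to each: Spawn A:85, Spawn B:65, Spawn C:137, Spawn D:5 → nearest is Spawn D
(-9, 6) — d² to each: Spawn A:261, Spawn B:257, Spawn C:265, Spawn D:37 → nearest is Spawn D
1 of the 3 points has Spawn C as nearest.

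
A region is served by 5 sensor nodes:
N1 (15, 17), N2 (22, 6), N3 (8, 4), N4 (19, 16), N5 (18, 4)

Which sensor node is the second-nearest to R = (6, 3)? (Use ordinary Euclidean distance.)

N5

Squared Euclidean distances:
|RN1|² = (6−15)² + (3−17)² = 81 + 196 = 277
|RN2|² = (6−22)² + (3−6)² = 256 + 9 = 265
|RN3|² = (6−8)² + (3−4)² = 4 + 1 = 5
|RN4|² = (6−19)² + (3−16)² = 169 + 169 = 338
|RN5|² = (6−18)² + (3−4)² = 144 + 1 = 145
Sorted ascending: N3, N5, N2, … — the second-nearest is N5.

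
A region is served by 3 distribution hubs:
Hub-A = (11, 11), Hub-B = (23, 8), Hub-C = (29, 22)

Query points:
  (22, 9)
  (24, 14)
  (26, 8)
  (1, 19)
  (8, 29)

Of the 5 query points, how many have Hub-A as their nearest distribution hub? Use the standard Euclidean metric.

2

(22, 9) — d² to each: Hub-A:125, Hub-B:2, Hub-C:218 → nearest is Hub-B
(24, 14) — d² to each: Hub-A:178, Hub-B:37, Hub-C:89 → nearest is Hub-B
(26, 8) — d² to each: Hub-A:234, Hub-B:9, Hub-C:205 → nearest is Hub-B
(1, 19) — d² to each: Hub-A:164, Hub-B:605, Hub-C:793 → nearest is Hub-A
(8, 29) — d² to each: Hub-A:333, Hub-B:666, Hub-C:490 → nearest is Hub-A
2 of the 5 points have Hub-A as nearest.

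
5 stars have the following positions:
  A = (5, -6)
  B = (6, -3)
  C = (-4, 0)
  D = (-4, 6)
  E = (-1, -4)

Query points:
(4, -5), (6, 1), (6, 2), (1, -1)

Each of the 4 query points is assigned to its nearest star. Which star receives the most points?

B

(4, -5) — d² to each: A:2, B:8, C:89, D:185, E:26 → nearest is A
(6, 1) — d² to each: A:50, B:16, C:101, D:125, E:74 → nearest is B
(6, 2) — d² to each: A:65, B:25, C:104, D:116, E:85 → nearest is B
(1, -1) — d² to each: A:41, B:29, C:26, D:74, E:13 → nearest is E
Tally — A:1, B:2, E:1. B captures the most (2).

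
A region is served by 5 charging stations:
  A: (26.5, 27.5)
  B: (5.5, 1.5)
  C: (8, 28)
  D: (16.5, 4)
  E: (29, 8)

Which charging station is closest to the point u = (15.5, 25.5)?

C

Compare squared distances (the ordering matches that of the actual distances):
|uA|² = (15.5−26.5)² + (25.5−27.5)² = 121 + 4 = 125
|uB|² = (15.5−5.5)² + (25.5−1.5)² = 100 + 576 = 676
|uC|² = (15.5−8)² + (25.5−28)² = 56.25 + 6.25 = 62.5
|uD|² = (15.5−16.5)² + (25.5−4)² = 1 + 462.25 = 463.25
|uE|² = (15.5−29)² + (25.5−8)² = 182.25 + 306.25 = 488.5
C is nearest.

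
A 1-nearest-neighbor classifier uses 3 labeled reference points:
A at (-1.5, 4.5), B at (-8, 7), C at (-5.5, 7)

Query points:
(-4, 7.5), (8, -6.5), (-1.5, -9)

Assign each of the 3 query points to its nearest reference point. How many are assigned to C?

(-4, 7.5) — d² to each: A:15.25, B:16.25, C:2.5 → nearest is C
(8, -6.5) — d² to each: A:211.25, B:438.25, C:364.5 → nearest is A
(-1.5, -9) — d² to each: A:182.25, B:298.25, C:272 → nearest is A
1 of the 3 points has C as nearest.

1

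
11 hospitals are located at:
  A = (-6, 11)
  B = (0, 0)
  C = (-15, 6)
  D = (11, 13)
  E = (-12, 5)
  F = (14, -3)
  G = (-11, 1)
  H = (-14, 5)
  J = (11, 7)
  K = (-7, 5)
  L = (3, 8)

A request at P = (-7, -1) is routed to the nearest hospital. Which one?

Compare squared distances (the ordering matches that of the actual distances):
|PA|² = (-7−(-6))² + (-1−11)² = 1 + 144 = 145
|PB|² = (-7−0)² + (-1−0)² = 49 + 1 = 50
|PC|² = (-7−(-15))² + (-1−6)² = 64 + 49 = 113
|PD|² = (-7−11)² + (-1−13)² = 324 + 196 = 520
|PE|² = (-7−(-12))² + (-1−5)² = 25 + 36 = 61
|PF|² = (-7−14)² + (-1−(-3))² = 441 + 4 = 445
|PG|² = (-7−(-11))² + (-1−1)² = 16 + 4 = 20
|PH|² = (-7−(-14))² + (-1−5)² = 49 + 36 = 85
|PJ|² = (-7−11)² + (-1−7)² = 324 + 64 = 388
|PK|² = (-7−(-7))² + (-1−5)² = 0 + 36 = 36
|PL|² = (-7−3)² + (-1−8)² = 100 + 81 = 181
The smallest is to G, so P lies in the Voronoi region of G.

G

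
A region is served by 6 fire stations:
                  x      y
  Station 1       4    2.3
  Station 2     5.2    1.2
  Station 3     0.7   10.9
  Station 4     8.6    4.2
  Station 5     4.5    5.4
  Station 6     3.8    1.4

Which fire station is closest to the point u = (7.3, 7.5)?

Station 5

Compare squared distances (the ordering matches that of the actual distances):
d²(u, Station 1) = (7.3−4)² + (7.5−2.3)² = 10.89 + 27.04 = 37.93
d²(u, Station 2) = (7.3−5.2)² + (7.5−1.2)² = 4.41 + 39.69 = 44.1
d²(u, Station 3) = (7.3−0.7)² + (7.5−10.9)² = 43.56 + 11.56 = 55.12
d²(u, Station 4) = (7.3−8.6)² + (7.5−4.2)² = 1.69 + 10.89 = 12.58
d²(u, Station 5) = (7.3−4.5)² + (7.5−5.4)² = 7.84 + 4.41 = 12.25
d²(u, Station 6) = (7.3−3.8)² + (7.5−1.4)² = 12.25 + 37.21 = 49.46
The smallest is to Station 5, so u lies in the Voronoi region of Station 5.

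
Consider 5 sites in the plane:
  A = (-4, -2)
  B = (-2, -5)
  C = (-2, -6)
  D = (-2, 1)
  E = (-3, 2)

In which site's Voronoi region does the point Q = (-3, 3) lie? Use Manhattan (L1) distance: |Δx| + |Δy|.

E

d(Q,A) = |-3−(-4)| + |3−(-2)| = 1 + 5 = 6
d(Q,B) = |-3−(-2)| + |3−(-5)| = 1 + 8 = 9
d(Q,C) = |-3−(-2)| + |3−(-6)| = 1 + 9 = 10
d(Q,D) = |-3−(-2)| + |3−1| = 1 + 2 = 3
d(Q,E) = |-3−(-3)| + |3−2| = 0 + 1 = 1
Minimum is at E.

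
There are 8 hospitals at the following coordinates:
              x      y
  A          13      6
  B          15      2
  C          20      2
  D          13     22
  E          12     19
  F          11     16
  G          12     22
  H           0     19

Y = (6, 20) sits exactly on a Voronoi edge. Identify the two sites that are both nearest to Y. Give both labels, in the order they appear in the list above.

Squared distances from Y to each site:
|YA|² = (6−13)² + (20−6)² = 49 + 196 = 245
|YB|² = (6−15)² + (20−2)² = 81 + 324 = 405
|YC|² = (6−20)² + (20−2)² = 196 + 324 = 520
|YD|² = (6−13)² + (20−22)² = 49 + 4 = 53
|YE|² = (6−12)² + (20−19)² = 36 + 1 = 37
|YF|² = (6−11)² + (20−16)² = 25 + 16 = 41
|YG|² = (6−12)² + (20−22)² = 36 + 4 = 40
|YH|² = (6−0)² + (20−19)² = 36 + 1 = 37
Y is equidistant from E and H (both at squared distance 37), and every other site is strictly farther — so Y lies on the E–H Voronoi edge.

E and H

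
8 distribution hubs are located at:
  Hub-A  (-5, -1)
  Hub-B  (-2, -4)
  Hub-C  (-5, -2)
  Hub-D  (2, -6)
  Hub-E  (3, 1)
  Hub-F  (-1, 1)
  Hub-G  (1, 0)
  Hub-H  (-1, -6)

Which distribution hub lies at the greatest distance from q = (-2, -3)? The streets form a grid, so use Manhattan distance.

Hub-E

d(q, Hub-A) = 3 + 2 = 5
d(q, Hub-B) = 0 + 1 = 1
d(q, Hub-C) = 3 + 1 = 4
d(q, Hub-D) = 4 + 3 = 7
d(q, Hub-E) = 5 + 4 = 9
d(q, Hub-F) = 1 + 4 = 5
d(q, Hub-G) = 3 + 3 = 6
d(q, Hub-H) = 1 + 3 = 4
The largest is to Hub-E.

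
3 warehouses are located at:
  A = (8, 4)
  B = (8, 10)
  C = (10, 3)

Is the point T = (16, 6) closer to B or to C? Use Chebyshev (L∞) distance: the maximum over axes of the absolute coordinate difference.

d(T,B) = max(8, 4) = 8
d(T,C) = max(6, 3) = 6
8 > 6, so C is closer.

C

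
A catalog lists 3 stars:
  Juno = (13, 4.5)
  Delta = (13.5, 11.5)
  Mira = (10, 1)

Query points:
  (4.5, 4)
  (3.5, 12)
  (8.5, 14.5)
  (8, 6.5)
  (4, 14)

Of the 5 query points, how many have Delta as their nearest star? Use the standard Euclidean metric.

(4.5, 4) — d² to each: Juno:72.5, Delta:137.25, Mira:39.25 → nearest is Mira
(3.5, 12) — d² to each: Juno:146.5, Delta:100.25, Mira:163.25 → nearest is Delta
(8.5, 14.5) — d² to each: Juno:120.25, Delta:34, Mira:184.5 → nearest is Delta
(8, 6.5) — d² to each: Juno:29, Delta:55.25, Mira:34.25 → nearest is Juno
(4, 14) — d² to each: Juno:171.25, Delta:96.5, Mira:205 → nearest is Delta
3 of the 5 points have Delta as nearest.

3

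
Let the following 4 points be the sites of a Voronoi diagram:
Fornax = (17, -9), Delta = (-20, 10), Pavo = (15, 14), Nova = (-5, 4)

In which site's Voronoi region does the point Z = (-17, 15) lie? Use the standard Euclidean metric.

Squared Euclidean distances:
d²(Z, Fornax) = 1156 + 576 = 1732
d²(Z, Delta) = 9 + 25 = 34
d²(Z, Pavo) = 1024 + 1 = 1025
d²(Z, Nova) = 144 + 121 = 265
Minimum is at Delta.

Delta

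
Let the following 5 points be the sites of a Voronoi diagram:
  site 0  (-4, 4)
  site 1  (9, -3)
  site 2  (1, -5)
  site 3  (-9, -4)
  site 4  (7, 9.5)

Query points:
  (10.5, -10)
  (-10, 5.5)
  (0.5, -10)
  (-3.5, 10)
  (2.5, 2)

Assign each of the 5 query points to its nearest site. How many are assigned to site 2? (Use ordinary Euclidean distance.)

1

(10.5, -10) — d² to each: site 0:406.25, site 1:51.25, site 2:115.25, site 3:416.25, site 4:392.5 → nearest is site 1
(-10, 5.5) — d² to each: site 0:38.25, site 1:433.25, site 2:231.25, site 3:91.25, site 4:305 → nearest is site 0
(0.5, -10) — d² to each: site 0:216.25, site 1:121.25, site 2:25.25, site 3:126.25, site 4:422.5 → nearest is site 2
(-3.5, 10) — d² to each: site 0:36.25, site 1:325.25, site 2:245.25, site 3:226.25, site 4:110.5 → nearest is site 0
(2.5, 2) — d² to each: site 0:46.25, site 1:67.25, site 2:51.25, site 3:168.25, site 4:76.5 → nearest is site 0
1 of the 5 points has site 2 as nearest.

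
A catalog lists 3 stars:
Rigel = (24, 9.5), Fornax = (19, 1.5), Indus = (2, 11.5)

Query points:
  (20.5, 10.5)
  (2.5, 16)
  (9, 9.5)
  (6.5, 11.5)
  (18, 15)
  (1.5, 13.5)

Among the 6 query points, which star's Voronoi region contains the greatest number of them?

(20.5, 10.5) — d² to each: Rigel:13.25, Fornax:83.25, Indus:343.25 → nearest is Rigel
(2.5, 16) — d² to each: Rigel:504.5, Fornax:482.5, Indus:20.5 → nearest is Indus
(9, 9.5) — d² to each: Rigel:225, Fornax:164, Indus:53 → nearest is Indus
(6.5, 11.5) — d² to each: Rigel:310.25, Fornax:256.25, Indus:20.25 → nearest is Indus
(18, 15) — d² to each: Rigel:66.25, Fornax:183.25, Indus:268.25 → nearest is Rigel
(1.5, 13.5) — d² to each: Rigel:522.25, Fornax:450.25, Indus:4.25 → nearest is Indus
Tally — Rigel:2, Indus:4. Indus captures the most (4).

Indus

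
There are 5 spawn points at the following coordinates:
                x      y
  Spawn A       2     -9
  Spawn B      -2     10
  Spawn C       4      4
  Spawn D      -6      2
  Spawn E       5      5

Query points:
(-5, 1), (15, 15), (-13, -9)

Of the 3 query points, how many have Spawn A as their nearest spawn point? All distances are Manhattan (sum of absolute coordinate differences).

(-5, 1) — d to each: Spawn A:17, Spawn B:12, Spawn C:12, Spawn D:2, Spawn E:14 → nearest is Spawn D
(15, 15) — d to each: Spawn A:37, Spawn B:22, Spawn C:22, Spawn D:34, Spawn E:20 → nearest is Spawn E
(-13, -9) — d to each: Spawn A:15, Spawn B:30, Spawn C:30, Spawn D:18, Spawn E:32 → nearest is Spawn A
1 of the 3 points has Spawn A as nearest.

1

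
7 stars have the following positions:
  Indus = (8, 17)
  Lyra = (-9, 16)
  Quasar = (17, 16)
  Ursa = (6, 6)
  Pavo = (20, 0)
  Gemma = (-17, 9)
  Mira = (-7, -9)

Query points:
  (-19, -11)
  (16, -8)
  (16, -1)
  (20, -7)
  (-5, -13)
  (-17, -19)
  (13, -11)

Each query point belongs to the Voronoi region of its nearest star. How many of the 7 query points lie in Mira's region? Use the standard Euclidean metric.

3

(-19, -11) — d² to each: Indus:1513, Lyra:829, Quasar:2025, Ursa:914, Pavo:1642, Gemma:404, Mira:148 → nearest is Mira
(16, -8) — d² to each: Indus:689, Lyra:1201, Quasar:577, Ursa:296, Pavo:80, Gemma:1378, Mira:530 → nearest is Pavo
(16, -1) — d² to each: Indus:388, Lyra:914, Quasar:290, Ursa:149, Pavo:17, Gemma:1189, Mira:593 → nearest is Pavo
(20, -7) — d² to each: Indus:720, Lyra:1370, Quasar:538, Ursa:365, Pavo:49, Gemma:1625, Mira:733 → nearest is Pavo
(-5, -13) — d² to each: Indus:1069, Lyra:857, Quasar:1325, Ursa:482, Pavo:794, Gemma:628, Mira:20 → nearest is Mira
(-17, -19) — d² to each: Indus:1921, Lyra:1289, Quasar:2381, Ursa:1154, Pavo:1730, Gemma:784, Mira:200 → nearest is Mira
(13, -11) — d² to each: Indus:809, Lyra:1213, Quasar:745, Ursa:338, Pavo:170, Gemma:1300, Mira:404 → nearest is Pavo
3 of the 7 points have Mira as nearest.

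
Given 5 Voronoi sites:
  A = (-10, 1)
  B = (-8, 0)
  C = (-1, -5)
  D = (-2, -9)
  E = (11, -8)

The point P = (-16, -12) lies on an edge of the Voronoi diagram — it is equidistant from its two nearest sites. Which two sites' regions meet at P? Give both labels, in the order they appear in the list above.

A and D

Squared distances from P to each site:
|PA|² = (-16−(-10))² + (-12−1)² = 36 + 169 = 205
|PB|² = (-16−(-8))² + (-12−0)² = 64 + 144 = 208
|PC|² = (-16−(-1))² + (-12−(-5))² = 225 + 49 = 274
|PD|² = (-16−(-2))² + (-12−(-9))² = 196 + 9 = 205
|PE|² = (-16−11)² + (-12−(-8))² = 729 + 16 = 745
P is equidistant from A and D (both at squared distance 205), and every other site is strictly farther — so P lies on the A–D Voronoi edge.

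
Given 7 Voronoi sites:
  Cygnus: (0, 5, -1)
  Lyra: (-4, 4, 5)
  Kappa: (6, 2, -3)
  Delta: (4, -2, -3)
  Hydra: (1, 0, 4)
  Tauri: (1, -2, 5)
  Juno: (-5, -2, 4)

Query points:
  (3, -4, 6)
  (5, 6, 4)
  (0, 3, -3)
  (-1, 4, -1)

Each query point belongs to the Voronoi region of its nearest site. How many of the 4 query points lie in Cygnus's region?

3

(3, -4, 6) — d² to each: Cygnus:139, Lyra:114, Kappa:126, Delta:86, Hydra:24, Tauri:9, Juno:72 → nearest is Tauri
(5, 6, 4) — d² to each: Cygnus:51, Lyra:86, Kappa:66, Delta:114, Hydra:52, Tauri:81, Juno:164 → nearest is Cygnus
(0, 3, -3) — d² to each: Cygnus:8, Lyra:81, Kappa:37, Delta:41, Hydra:59, Tauri:90, Juno:99 → nearest is Cygnus
(-1, 4, -1) — d² to each: Cygnus:2, Lyra:45, Kappa:57, Delta:65, Hydra:45, Tauri:76, Juno:77 → nearest is Cygnus
3 of the 4 points have Cygnus as nearest.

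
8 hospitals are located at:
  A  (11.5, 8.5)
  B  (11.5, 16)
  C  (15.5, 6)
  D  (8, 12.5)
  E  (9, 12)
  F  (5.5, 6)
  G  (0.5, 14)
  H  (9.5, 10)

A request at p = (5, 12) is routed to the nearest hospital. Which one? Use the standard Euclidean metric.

Since √ is increasing, it suffices to compare squared distances:
|pA|² = (5−11.5)² + (12−8.5)² = 42.25 + 12.25 = 54.5
|pB|² = (5−11.5)² + (12−16)² = 42.25 + 16 = 58.25
|pC|² = (5−15.5)² + (12−6)² = 110.25 + 36 = 146.25
|pD|² = (5−8)² + (12−12.5)² = 9 + 0.25 = 9.25
|pE|² = (5−9)² + (12−12)² = 16 + 0 = 16
|pF|² = (5−5.5)² + (12−6)² = 0.25 + 36 = 36.25
|pG|² = (5−0.5)² + (12−14)² = 20.25 + 4 = 24.25
|pH|² = (5−9.5)² + (12−10)² = 20.25 + 4 = 24.25
Minimum is at D.

D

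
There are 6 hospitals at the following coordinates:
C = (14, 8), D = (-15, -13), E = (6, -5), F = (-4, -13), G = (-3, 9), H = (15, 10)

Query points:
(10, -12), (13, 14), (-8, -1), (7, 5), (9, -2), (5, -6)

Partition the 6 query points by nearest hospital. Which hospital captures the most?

(10, -12) — d² to each: C:416, D:626, E:65, F:197, G:610, H:509 → nearest is E
(13, 14) — d² to each: C:37, D:1513, E:410, F:1018, G:281, H:20 → nearest is H
(-8, -1) — d² to each: C:565, D:193, E:212, F:160, G:125, H:650 → nearest is G
(7, 5) — d² to each: C:58, D:808, E:101, F:445, G:116, H:89 → nearest is C
(9, -2) — d² to each: C:125, D:697, E:18, F:290, G:265, H:180 → nearest is E
(5, -6) — d² to each: C:277, D:449, E:2, F:130, G:289, H:356 → nearest is E
Tally — C:1, E:3, G:1, H:1. E captures the most (3).

E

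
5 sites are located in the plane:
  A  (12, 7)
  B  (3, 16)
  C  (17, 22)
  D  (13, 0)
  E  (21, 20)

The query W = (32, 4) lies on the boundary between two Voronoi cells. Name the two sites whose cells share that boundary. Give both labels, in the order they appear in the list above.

Squared distances from W to each site:
|WA|² = (32−12)² + (4−7)² = 400 + 9 = 409
|WB|² = (32−3)² + (4−16)² = 841 + 144 = 985
|WC|² = (32−17)² + (4−22)² = 225 + 324 = 549
|WD|² = (32−13)² + (4−0)² = 361 + 16 = 377
|WE|² = (32−21)² + (4−20)² = 121 + 256 = 377
W is equidistant from D and E (both at squared distance 377), and every other site is strictly farther — so W lies on the D–E Voronoi edge.

D and E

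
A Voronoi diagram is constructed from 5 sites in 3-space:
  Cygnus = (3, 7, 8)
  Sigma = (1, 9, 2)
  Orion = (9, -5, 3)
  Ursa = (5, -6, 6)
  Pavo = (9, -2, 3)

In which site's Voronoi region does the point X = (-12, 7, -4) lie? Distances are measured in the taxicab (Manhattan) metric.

Sigma

d(X, Cygnus) = |-12−3| + |7−7| + |-4−8| = 15 + 0 + 12 = 27
d(X, Sigma) = |-12−1| + |7−9| + |-4−2| = 13 + 2 + 6 = 21
d(X, Orion) = |-12−9| + |7−(-5)| + |-4−3| = 21 + 12 + 7 = 40
d(X, Ursa) = |-12−5| + |7−(-6)| + |-4−6| = 17 + 13 + 10 = 40
d(X, Pavo) = |-12−9| + |7−(-2)| + |-4−3| = 21 + 9 + 7 = 37
Sigma is nearest.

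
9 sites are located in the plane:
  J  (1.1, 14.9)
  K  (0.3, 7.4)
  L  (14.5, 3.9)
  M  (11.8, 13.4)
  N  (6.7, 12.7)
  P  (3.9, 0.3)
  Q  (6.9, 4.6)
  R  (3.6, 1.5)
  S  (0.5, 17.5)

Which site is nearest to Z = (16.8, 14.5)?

M

Since √ is increasing, it suffices to compare squared distances:
|ZJ|² = (16.8−1.1)² + (14.5−14.9)² = 246.49 + 0.16 = 246.65
|ZK|² = (16.8−0.3)² + (14.5−7.4)² = 272.25 + 50.41 = 322.66
|ZL|² = (16.8−14.5)² + (14.5−3.9)² = 5.29 + 112.36 = 117.65
|ZM|² = (16.8−11.8)² + (14.5−13.4)² = 25 + 1.21 = 26.21
|ZN|² = (16.8−6.7)² + (14.5−12.7)² = 102.01 + 3.24 = 105.25
|ZP|² = (16.8−3.9)² + (14.5−0.3)² = 166.41 + 201.64 = 368.05
|ZQ|² = (16.8−6.9)² + (14.5−4.6)² = 98.01 + 98.01 = 196.02
|ZR|² = (16.8−3.6)² + (14.5−1.5)² = 174.24 + 169 = 343.24
|ZS|² = (16.8−0.5)² + (14.5−17.5)² = 265.69 + 9 = 274.69
The smallest is to M, so Z lies in the Voronoi region of M.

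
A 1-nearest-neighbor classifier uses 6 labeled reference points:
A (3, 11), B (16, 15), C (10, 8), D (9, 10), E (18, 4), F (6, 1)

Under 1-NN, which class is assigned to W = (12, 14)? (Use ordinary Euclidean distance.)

Since √ is increasing, it suffices to compare squared distances:
|WA|² = (12−3)² + (14−11)² = 81 + 9 = 90
|WB|² = (12−16)² + (14−15)² = 16 + 1 = 17
|WC|² = (12−10)² + (14−8)² = 4 + 36 = 40
|WD|² = (12−9)² + (14−10)² = 9 + 16 = 25
|WE|² = (12−18)² + (14−4)² = 36 + 100 = 136
|WF|² = (12−6)² + (14−1)² = 36 + 169 = 205
The smallest is to B, so W lies in the Voronoi region of B.

B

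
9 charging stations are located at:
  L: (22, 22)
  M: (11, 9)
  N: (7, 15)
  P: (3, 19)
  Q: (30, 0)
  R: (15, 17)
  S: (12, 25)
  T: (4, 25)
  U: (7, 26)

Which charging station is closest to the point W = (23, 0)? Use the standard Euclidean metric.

Q

Squared Euclidean distances:
|WL|² = (23−22)² + (0−22)² = 1 + 484 = 485
|WM|² = (23−11)² + (0−9)² = 144 + 81 = 225
|WN|² = (23−7)² + (0−15)² = 256 + 225 = 481
|WP|² = (23−3)² + (0−19)² = 400 + 361 = 761
|WQ|² = (23−30)² + (0−0)² = 49 + 0 = 49
|WR|² = (23−15)² + (0−17)² = 64 + 289 = 353
|WS|² = (23−12)² + (0−25)² = 121 + 625 = 746
|WT|² = (23−4)² + (0−25)² = 361 + 625 = 986
|WU|² = (23−7)² + (0−26)² = 256 + 676 = 932
The smallest is to Q, so W lies in the Voronoi region of Q.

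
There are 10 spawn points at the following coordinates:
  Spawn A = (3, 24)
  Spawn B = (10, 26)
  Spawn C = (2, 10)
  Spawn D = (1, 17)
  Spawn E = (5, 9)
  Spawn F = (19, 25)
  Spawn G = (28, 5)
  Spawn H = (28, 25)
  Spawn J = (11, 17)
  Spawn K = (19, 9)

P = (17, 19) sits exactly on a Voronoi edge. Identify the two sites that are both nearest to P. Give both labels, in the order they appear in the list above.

Squared distances from P to each site:
d²(P, Spawn A) = 196 + 25 = 221
d²(P, Spawn B) = 49 + 49 = 98
d²(P, Spawn C) = 225 + 81 = 306
d²(P, Spawn D) = 256 + 4 = 260
d²(P, Spawn E) = 144 + 100 = 244
d²(P, Spawn F) = 4 + 36 = 40
d²(P, Spawn G) = 121 + 196 = 317
d²(P, Spawn H) = 121 + 36 = 157
d²(P, Spawn J) = 36 + 4 = 40
d²(P, Spawn K) = 4 + 100 = 104
P is equidistant from Spawn F and Spawn J (both at squared distance 40), and every other site is strictly farther — so P lies on the Spawn F–Spawn J Voronoi edge.

Spawn F and Spawn J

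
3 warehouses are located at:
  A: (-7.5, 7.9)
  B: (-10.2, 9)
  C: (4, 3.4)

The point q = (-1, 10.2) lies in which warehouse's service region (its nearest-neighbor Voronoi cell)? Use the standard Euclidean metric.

Compare squared distances (the ordering matches that of the actual distances):
|qA|² = (-1−(-7.5))² + (10.2−7.9)² = 42.25 + 5.29 = 47.54
|qB|² = (-1−(-10.2))² + (10.2−9)² = 84.64 + 1.44 = 86.08
|qC|² = (-1−4)² + (10.2−3.4)² = 25 + 46.24 = 71.24
A is nearest.

A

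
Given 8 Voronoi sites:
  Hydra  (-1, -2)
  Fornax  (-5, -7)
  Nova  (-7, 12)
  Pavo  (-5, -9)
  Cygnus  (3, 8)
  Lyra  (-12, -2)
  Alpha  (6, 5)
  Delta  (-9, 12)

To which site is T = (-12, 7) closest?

Squared Euclidean distances:
d²(T, Hydra) = (-12−(-1))² + (7−(-2))² = 121 + 81 = 202
d²(T, Fornax) = (-12−(-5))² + (7−(-7))² = 49 + 196 = 245
d²(T, Nova) = (-12−(-7))² + (7−12)² = 25 + 25 = 50
d²(T, Pavo) = (-12−(-5))² + (7−(-9))² = 49 + 256 = 305
d²(T, Cygnus) = (-12−3)² + (7−8)² = 225 + 1 = 226
d²(T, Lyra) = (-12−(-12))² + (7−(-2))² = 0 + 81 = 81
d²(T, Alpha) = (-12−6)² + (7−5)² = 324 + 4 = 328
d²(T, Delta) = (-12−(-9))² + (7−12)² = 9 + 25 = 34
Delta is nearest.

Delta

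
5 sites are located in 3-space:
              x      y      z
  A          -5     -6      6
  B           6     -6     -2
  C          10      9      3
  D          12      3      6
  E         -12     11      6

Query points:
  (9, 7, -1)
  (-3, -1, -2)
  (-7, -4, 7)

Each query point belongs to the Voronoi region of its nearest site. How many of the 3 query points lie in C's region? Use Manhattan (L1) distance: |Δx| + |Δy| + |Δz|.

1

(9, 7, -1) — d to each: A:34, B:17, C:7, D:14, E:32 → nearest is C
(-3, -1, -2) — d to each: A:15, B:14, C:28, D:27, E:29 → nearest is B
(-7, -4, 7) — d to each: A:5, B:24, C:34, D:27, E:21 → nearest is A
1 of the 3 points has C as nearest.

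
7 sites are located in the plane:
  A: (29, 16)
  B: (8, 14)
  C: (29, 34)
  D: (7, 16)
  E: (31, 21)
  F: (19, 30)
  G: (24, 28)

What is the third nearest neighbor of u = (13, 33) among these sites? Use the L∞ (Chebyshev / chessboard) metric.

d(u,A) = max(16, 17) = 17
d(u,B) = max(5, 19) = 19
d(u,C) = max(16, 1) = 16
d(u,D) = max(6, 17) = 17
d(u,E) = max(18, 12) = 18
d(u,F) = max(6, 3) = 6
d(u,G) = max(11, 5) = 11
Sorted ascending: F, G, C, A, … — the third-nearest is C.

C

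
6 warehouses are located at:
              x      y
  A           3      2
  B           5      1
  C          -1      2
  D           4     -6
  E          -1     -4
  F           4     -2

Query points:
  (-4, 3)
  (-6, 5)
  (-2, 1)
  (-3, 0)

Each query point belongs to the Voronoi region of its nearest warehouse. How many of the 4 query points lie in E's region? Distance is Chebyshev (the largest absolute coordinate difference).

0

(-4, 3) — d to each: A:7, B:9, C:3, D:9, E:7, F:8 → nearest is C
(-6, 5) — d to each: A:9, B:11, C:5, D:11, E:9, F:10 → nearest is C
(-2, 1) — d to each: A:5, B:7, C:1, D:7, E:5, F:6 → nearest is C
(-3, 0) — d to each: A:6, B:8, C:2, D:7, E:4, F:7 → nearest is C
0 of the 4 points have E as nearest.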